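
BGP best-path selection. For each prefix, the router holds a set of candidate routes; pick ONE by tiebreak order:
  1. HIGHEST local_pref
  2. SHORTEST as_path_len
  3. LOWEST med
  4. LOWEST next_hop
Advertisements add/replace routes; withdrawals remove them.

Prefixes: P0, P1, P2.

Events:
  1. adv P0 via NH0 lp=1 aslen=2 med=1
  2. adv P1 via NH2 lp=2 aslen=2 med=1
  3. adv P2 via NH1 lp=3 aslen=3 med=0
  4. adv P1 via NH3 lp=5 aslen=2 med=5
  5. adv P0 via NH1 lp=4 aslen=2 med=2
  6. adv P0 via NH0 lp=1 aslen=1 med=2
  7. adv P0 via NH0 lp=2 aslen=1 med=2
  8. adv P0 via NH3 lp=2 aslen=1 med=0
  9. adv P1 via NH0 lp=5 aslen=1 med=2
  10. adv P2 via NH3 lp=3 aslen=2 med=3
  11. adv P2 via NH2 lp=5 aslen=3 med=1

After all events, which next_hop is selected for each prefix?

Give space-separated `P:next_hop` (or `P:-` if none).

Op 1: best P0=NH0 P1=- P2=-
Op 2: best P0=NH0 P1=NH2 P2=-
Op 3: best P0=NH0 P1=NH2 P2=NH1
Op 4: best P0=NH0 P1=NH3 P2=NH1
Op 5: best P0=NH1 P1=NH3 P2=NH1
Op 6: best P0=NH1 P1=NH3 P2=NH1
Op 7: best P0=NH1 P1=NH3 P2=NH1
Op 8: best P0=NH1 P1=NH3 P2=NH1
Op 9: best P0=NH1 P1=NH0 P2=NH1
Op 10: best P0=NH1 P1=NH0 P2=NH3
Op 11: best P0=NH1 P1=NH0 P2=NH2

Answer: P0:NH1 P1:NH0 P2:NH2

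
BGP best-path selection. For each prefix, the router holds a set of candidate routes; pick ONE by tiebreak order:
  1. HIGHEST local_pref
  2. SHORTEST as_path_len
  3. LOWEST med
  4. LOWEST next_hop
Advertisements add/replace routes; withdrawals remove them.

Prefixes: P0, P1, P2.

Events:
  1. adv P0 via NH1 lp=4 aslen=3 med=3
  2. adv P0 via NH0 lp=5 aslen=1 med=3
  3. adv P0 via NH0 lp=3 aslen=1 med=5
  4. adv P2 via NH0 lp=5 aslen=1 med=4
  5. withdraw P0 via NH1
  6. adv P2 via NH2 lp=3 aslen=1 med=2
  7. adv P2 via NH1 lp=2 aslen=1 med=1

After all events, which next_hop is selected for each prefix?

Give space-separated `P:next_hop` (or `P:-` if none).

Answer: P0:NH0 P1:- P2:NH0

Derivation:
Op 1: best P0=NH1 P1=- P2=-
Op 2: best P0=NH0 P1=- P2=-
Op 3: best P0=NH1 P1=- P2=-
Op 4: best P0=NH1 P1=- P2=NH0
Op 5: best P0=NH0 P1=- P2=NH0
Op 6: best P0=NH0 P1=- P2=NH0
Op 7: best P0=NH0 P1=- P2=NH0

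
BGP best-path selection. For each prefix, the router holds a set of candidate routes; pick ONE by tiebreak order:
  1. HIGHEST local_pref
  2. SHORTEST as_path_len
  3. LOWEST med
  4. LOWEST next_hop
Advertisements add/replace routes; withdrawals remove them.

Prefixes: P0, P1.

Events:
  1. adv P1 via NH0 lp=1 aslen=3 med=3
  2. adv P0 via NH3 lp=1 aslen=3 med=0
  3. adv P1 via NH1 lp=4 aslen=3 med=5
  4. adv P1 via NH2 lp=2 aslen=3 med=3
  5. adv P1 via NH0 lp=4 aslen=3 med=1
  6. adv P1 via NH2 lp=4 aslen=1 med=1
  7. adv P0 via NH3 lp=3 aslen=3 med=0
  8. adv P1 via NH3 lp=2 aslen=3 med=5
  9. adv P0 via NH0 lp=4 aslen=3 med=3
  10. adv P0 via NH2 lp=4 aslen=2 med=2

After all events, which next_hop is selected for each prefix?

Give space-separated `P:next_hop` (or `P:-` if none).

Answer: P0:NH2 P1:NH2

Derivation:
Op 1: best P0=- P1=NH0
Op 2: best P0=NH3 P1=NH0
Op 3: best P0=NH3 P1=NH1
Op 4: best P0=NH3 P1=NH1
Op 5: best P0=NH3 P1=NH0
Op 6: best P0=NH3 P1=NH2
Op 7: best P0=NH3 P1=NH2
Op 8: best P0=NH3 P1=NH2
Op 9: best P0=NH0 P1=NH2
Op 10: best P0=NH2 P1=NH2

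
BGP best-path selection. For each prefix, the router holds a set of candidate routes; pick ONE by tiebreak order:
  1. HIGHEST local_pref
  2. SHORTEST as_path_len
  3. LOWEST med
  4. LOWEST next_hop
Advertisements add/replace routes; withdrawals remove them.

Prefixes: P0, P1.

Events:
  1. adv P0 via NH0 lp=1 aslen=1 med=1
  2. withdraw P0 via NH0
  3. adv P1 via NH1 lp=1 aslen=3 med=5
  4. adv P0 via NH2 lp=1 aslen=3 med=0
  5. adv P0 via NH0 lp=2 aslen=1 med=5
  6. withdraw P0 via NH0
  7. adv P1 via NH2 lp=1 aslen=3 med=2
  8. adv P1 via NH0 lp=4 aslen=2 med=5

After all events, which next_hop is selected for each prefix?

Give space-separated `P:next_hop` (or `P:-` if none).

Answer: P0:NH2 P1:NH0

Derivation:
Op 1: best P0=NH0 P1=-
Op 2: best P0=- P1=-
Op 3: best P0=- P1=NH1
Op 4: best P0=NH2 P1=NH1
Op 5: best P0=NH0 P1=NH1
Op 6: best P0=NH2 P1=NH1
Op 7: best P0=NH2 P1=NH2
Op 8: best P0=NH2 P1=NH0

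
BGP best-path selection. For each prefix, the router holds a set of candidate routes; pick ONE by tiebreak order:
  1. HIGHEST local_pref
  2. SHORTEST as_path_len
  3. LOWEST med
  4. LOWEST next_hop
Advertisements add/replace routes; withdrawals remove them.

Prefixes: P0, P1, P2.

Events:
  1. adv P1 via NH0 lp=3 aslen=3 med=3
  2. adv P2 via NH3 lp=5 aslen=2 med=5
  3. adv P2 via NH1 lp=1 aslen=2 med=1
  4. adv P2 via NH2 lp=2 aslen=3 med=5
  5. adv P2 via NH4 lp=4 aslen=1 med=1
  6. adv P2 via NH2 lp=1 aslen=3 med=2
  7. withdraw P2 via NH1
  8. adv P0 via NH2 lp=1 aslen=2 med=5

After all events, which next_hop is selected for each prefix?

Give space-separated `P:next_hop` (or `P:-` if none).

Answer: P0:NH2 P1:NH0 P2:NH3

Derivation:
Op 1: best P0=- P1=NH0 P2=-
Op 2: best P0=- P1=NH0 P2=NH3
Op 3: best P0=- P1=NH0 P2=NH3
Op 4: best P0=- P1=NH0 P2=NH3
Op 5: best P0=- P1=NH0 P2=NH3
Op 6: best P0=- P1=NH0 P2=NH3
Op 7: best P0=- P1=NH0 P2=NH3
Op 8: best P0=NH2 P1=NH0 P2=NH3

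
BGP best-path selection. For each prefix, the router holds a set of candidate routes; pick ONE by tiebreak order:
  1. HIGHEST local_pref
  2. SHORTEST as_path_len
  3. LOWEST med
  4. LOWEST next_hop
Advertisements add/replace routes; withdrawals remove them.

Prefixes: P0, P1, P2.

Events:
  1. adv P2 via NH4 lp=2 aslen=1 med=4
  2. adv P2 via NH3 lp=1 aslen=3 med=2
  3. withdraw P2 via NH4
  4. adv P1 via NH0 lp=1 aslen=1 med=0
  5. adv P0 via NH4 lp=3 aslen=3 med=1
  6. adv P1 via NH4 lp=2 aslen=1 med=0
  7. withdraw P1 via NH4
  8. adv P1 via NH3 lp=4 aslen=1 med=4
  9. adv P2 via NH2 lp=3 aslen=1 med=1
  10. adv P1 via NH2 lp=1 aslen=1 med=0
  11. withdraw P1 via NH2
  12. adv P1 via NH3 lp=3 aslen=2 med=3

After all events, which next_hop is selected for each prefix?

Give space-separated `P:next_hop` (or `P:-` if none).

Answer: P0:NH4 P1:NH3 P2:NH2

Derivation:
Op 1: best P0=- P1=- P2=NH4
Op 2: best P0=- P1=- P2=NH4
Op 3: best P0=- P1=- P2=NH3
Op 4: best P0=- P1=NH0 P2=NH3
Op 5: best P0=NH4 P1=NH0 P2=NH3
Op 6: best P0=NH4 P1=NH4 P2=NH3
Op 7: best P0=NH4 P1=NH0 P2=NH3
Op 8: best P0=NH4 P1=NH3 P2=NH3
Op 9: best P0=NH4 P1=NH3 P2=NH2
Op 10: best P0=NH4 P1=NH3 P2=NH2
Op 11: best P0=NH4 P1=NH3 P2=NH2
Op 12: best P0=NH4 P1=NH3 P2=NH2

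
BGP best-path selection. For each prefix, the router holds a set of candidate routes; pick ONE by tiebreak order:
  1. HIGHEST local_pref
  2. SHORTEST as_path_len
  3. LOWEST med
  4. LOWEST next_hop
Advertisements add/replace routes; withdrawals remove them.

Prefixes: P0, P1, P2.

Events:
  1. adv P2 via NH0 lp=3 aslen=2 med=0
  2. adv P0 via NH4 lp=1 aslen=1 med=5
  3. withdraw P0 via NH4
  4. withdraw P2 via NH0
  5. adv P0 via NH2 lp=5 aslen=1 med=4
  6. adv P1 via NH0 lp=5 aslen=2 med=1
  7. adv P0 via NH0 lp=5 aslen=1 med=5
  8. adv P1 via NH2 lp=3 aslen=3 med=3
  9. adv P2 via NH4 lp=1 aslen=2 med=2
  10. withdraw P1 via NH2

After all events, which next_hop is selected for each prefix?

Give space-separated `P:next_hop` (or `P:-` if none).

Answer: P0:NH2 P1:NH0 P2:NH4

Derivation:
Op 1: best P0=- P1=- P2=NH0
Op 2: best P0=NH4 P1=- P2=NH0
Op 3: best P0=- P1=- P2=NH0
Op 4: best P0=- P1=- P2=-
Op 5: best P0=NH2 P1=- P2=-
Op 6: best P0=NH2 P1=NH0 P2=-
Op 7: best P0=NH2 P1=NH0 P2=-
Op 8: best P0=NH2 P1=NH0 P2=-
Op 9: best P0=NH2 P1=NH0 P2=NH4
Op 10: best P0=NH2 P1=NH0 P2=NH4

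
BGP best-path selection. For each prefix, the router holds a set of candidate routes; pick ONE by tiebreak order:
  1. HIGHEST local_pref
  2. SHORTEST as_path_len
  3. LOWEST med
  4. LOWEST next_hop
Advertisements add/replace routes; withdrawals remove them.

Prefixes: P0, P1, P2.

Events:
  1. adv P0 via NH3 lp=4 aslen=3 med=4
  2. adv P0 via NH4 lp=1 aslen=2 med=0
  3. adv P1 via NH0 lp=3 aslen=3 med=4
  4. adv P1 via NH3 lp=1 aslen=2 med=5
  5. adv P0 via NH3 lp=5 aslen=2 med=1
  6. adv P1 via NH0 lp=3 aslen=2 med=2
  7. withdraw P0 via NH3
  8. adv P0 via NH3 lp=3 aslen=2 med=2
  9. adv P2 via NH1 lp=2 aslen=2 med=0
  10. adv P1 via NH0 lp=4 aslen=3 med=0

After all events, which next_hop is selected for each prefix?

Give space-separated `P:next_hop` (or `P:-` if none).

Answer: P0:NH3 P1:NH0 P2:NH1

Derivation:
Op 1: best P0=NH3 P1=- P2=-
Op 2: best P0=NH3 P1=- P2=-
Op 3: best P0=NH3 P1=NH0 P2=-
Op 4: best P0=NH3 P1=NH0 P2=-
Op 5: best P0=NH3 P1=NH0 P2=-
Op 6: best P0=NH3 P1=NH0 P2=-
Op 7: best P0=NH4 P1=NH0 P2=-
Op 8: best P0=NH3 P1=NH0 P2=-
Op 9: best P0=NH3 P1=NH0 P2=NH1
Op 10: best P0=NH3 P1=NH0 P2=NH1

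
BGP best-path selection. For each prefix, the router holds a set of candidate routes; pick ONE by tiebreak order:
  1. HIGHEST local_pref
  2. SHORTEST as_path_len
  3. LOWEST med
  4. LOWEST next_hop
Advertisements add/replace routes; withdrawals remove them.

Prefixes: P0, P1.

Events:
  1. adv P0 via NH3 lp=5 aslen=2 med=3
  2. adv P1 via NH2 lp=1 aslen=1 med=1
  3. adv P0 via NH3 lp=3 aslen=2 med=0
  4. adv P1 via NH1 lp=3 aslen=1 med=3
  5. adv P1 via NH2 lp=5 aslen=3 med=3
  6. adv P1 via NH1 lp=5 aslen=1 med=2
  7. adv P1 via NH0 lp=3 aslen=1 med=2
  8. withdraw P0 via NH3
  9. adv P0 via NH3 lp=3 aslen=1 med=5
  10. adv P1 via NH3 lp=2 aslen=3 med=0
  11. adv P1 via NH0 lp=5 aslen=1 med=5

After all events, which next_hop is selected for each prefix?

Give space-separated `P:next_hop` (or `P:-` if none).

Op 1: best P0=NH3 P1=-
Op 2: best P0=NH3 P1=NH2
Op 3: best P0=NH3 P1=NH2
Op 4: best P0=NH3 P1=NH1
Op 5: best P0=NH3 P1=NH2
Op 6: best P0=NH3 P1=NH1
Op 7: best P0=NH3 P1=NH1
Op 8: best P0=- P1=NH1
Op 9: best P0=NH3 P1=NH1
Op 10: best P0=NH3 P1=NH1
Op 11: best P0=NH3 P1=NH1

Answer: P0:NH3 P1:NH1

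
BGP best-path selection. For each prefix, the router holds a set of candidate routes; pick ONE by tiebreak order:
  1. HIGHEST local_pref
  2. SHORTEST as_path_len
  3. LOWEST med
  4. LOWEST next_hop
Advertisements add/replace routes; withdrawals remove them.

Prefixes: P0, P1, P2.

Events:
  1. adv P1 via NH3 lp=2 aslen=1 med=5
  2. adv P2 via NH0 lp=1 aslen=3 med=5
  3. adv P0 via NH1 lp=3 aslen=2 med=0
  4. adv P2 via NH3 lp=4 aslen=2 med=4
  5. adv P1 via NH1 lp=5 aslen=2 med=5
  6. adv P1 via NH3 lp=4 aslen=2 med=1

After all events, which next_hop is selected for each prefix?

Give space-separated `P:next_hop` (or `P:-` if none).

Op 1: best P0=- P1=NH3 P2=-
Op 2: best P0=- P1=NH3 P2=NH0
Op 3: best P0=NH1 P1=NH3 P2=NH0
Op 4: best P0=NH1 P1=NH3 P2=NH3
Op 5: best P0=NH1 P1=NH1 P2=NH3
Op 6: best P0=NH1 P1=NH1 P2=NH3

Answer: P0:NH1 P1:NH1 P2:NH3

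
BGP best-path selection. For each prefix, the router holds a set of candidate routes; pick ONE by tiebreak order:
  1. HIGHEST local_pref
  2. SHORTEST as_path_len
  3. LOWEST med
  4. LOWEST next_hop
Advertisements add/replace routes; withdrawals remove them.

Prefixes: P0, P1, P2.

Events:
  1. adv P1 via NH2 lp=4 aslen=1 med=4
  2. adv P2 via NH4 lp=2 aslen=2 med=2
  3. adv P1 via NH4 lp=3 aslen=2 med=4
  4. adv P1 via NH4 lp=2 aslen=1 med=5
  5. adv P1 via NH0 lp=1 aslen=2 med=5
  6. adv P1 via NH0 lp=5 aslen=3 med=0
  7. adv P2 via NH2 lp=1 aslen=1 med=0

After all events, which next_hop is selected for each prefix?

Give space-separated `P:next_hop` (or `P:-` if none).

Answer: P0:- P1:NH0 P2:NH4

Derivation:
Op 1: best P0=- P1=NH2 P2=-
Op 2: best P0=- P1=NH2 P2=NH4
Op 3: best P0=- P1=NH2 P2=NH4
Op 4: best P0=- P1=NH2 P2=NH4
Op 5: best P0=- P1=NH2 P2=NH4
Op 6: best P0=- P1=NH0 P2=NH4
Op 7: best P0=- P1=NH0 P2=NH4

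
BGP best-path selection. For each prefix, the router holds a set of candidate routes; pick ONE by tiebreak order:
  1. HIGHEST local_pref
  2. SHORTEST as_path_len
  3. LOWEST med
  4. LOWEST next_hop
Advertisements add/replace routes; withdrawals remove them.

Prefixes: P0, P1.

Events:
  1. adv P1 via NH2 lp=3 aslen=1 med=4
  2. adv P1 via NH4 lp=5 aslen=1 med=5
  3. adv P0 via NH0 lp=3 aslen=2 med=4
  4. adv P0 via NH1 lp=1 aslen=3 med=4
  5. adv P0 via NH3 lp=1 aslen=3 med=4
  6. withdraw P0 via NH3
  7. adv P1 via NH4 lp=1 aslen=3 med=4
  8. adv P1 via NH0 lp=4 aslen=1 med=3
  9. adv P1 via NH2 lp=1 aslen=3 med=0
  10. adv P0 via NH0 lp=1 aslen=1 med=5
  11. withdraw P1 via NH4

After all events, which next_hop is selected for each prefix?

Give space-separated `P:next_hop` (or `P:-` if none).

Answer: P0:NH0 P1:NH0

Derivation:
Op 1: best P0=- P1=NH2
Op 2: best P0=- P1=NH4
Op 3: best P0=NH0 P1=NH4
Op 4: best P0=NH0 P1=NH4
Op 5: best P0=NH0 P1=NH4
Op 6: best P0=NH0 P1=NH4
Op 7: best P0=NH0 P1=NH2
Op 8: best P0=NH0 P1=NH0
Op 9: best P0=NH0 P1=NH0
Op 10: best P0=NH0 P1=NH0
Op 11: best P0=NH0 P1=NH0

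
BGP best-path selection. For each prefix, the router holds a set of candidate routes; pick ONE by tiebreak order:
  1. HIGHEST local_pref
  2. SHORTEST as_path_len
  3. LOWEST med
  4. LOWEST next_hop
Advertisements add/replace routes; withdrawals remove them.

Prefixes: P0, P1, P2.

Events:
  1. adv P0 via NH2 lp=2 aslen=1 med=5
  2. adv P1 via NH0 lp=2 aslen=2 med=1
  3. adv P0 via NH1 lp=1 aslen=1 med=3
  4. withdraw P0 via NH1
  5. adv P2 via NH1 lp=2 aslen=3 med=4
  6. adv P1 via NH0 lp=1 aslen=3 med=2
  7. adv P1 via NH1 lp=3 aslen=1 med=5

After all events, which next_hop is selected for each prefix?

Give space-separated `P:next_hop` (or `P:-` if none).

Answer: P0:NH2 P1:NH1 P2:NH1

Derivation:
Op 1: best P0=NH2 P1=- P2=-
Op 2: best P0=NH2 P1=NH0 P2=-
Op 3: best P0=NH2 P1=NH0 P2=-
Op 4: best P0=NH2 P1=NH0 P2=-
Op 5: best P0=NH2 P1=NH0 P2=NH1
Op 6: best P0=NH2 P1=NH0 P2=NH1
Op 7: best P0=NH2 P1=NH1 P2=NH1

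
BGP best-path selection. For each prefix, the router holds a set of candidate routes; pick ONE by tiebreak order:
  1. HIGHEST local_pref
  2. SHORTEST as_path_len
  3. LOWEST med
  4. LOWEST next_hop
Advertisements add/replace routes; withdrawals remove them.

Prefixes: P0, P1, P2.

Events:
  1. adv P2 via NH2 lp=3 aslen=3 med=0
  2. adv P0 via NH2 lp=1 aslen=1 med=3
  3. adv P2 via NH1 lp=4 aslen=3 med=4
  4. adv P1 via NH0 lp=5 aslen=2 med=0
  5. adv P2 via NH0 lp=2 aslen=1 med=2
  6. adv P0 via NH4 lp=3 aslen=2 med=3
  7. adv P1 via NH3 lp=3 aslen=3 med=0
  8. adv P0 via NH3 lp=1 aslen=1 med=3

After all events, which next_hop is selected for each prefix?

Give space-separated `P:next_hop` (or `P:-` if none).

Op 1: best P0=- P1=- P2=NH2
Op 2: best P0=NH2 P1=- P2=NH2
Op 3: best P0=NH2 P1=- P2=NH1
Op 4: best P0=NH2 P1=NH0 P2=NH1
Op 5: best P0=NH2 P1=NH0 P2=NH1
Op 6: best P0=NH4 P1=NH0 P2=NH1
Op 7: best P0=NH4 P1=NH0 P2=NH1
Op 8: best P0=NH4 P1=NH0 P2=NH1

Answer: P0:NH4 P1:NH0 P2:NH1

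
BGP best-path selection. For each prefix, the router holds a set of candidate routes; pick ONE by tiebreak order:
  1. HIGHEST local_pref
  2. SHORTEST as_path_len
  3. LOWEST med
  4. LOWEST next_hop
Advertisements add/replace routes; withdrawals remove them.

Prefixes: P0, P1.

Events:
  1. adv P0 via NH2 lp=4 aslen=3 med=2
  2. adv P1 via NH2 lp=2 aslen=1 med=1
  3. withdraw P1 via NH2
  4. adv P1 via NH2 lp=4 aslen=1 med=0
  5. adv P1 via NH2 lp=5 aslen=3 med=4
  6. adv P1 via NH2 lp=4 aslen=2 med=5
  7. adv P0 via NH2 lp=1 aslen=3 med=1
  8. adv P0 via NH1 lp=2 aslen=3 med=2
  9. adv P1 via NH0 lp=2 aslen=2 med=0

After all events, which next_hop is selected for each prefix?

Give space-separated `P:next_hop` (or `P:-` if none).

Op 1: best P0=NH2 P1=-
Op 2: best P0=NH2 P1=NH2
Op 3: best P0=NH2 P1=-
Op 4: best P0=NH2 P1=NH2
Op 5: best P0=NH2 P1=NH2
Op 6: best P0=NH2 P1=NH2
Op 7: best P0=NH2 P1=NH2
Op 8: best P0=NH1 P1=NH2
Op 9: best P0=NH1 P1=NH2

Answer: P0:NH1 P1:NH2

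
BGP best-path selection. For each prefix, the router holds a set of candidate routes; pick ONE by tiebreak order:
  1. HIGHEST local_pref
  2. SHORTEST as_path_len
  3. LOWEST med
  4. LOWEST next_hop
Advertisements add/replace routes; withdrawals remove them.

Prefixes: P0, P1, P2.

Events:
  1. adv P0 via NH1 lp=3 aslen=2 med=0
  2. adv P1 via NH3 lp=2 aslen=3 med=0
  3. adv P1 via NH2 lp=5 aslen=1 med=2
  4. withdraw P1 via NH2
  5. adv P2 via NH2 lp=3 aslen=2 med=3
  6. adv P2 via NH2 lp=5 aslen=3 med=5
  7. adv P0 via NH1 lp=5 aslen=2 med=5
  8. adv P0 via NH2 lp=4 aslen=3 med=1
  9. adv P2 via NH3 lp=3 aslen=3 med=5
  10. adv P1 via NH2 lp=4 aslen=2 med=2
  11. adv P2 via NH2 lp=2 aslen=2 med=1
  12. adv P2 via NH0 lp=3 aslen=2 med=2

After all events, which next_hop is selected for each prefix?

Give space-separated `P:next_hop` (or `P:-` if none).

Answer: P0:NH1 P1:NH2 P2:NH0

Derivation:
Op 1: best P0=NH1 P1=- P2=-
Op 2: best P0=NH1 P1=NH3 P2=-
Op 3: best P0=NH1 P1=NH2 P2=-
Op 4: best P0=NH1 P1=NH3 P2=-
Op 5: best P0=NH1 P1=NH3 P2=NH2
Op 6: best P0=NH1 P1=NH3 P2=NH2
Op 7: best P0=NH1 P1=NH3 P2=NH2
Op 8: best P0=NH1 P1=NH3 P2=NH2
Op 9: best P0=NH1 P1=NH3 P2=NH2
Op 10: best P0=NH1 P1=NH2 P2=NH2
Op 11: best P0=NH1 P1=NH2 P2=NH3
Op 12: best P0=NH1 P1=NH2 P2=NH0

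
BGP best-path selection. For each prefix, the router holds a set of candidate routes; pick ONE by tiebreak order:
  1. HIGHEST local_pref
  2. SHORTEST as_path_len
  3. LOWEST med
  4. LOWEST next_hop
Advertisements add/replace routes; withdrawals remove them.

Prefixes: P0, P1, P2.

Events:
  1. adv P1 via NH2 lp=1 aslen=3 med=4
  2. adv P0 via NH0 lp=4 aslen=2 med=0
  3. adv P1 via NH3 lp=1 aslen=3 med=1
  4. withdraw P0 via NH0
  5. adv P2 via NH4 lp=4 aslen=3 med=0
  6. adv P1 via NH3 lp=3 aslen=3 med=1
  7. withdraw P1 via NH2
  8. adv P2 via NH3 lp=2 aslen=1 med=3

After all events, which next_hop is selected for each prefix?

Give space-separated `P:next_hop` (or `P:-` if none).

Answer: P0:- P1:NH3 P2:NH4

Derivation:
Op 1: best P0=- P1=NH2 P2=-
Op 2: best P0=NH0 P1=NH2 P2=-
Op 3: best P0=NH0 P1=NH3 P2=-
Op 4: best P0=- P1=NH3 P2=-
Op 5: best P0=- P1=NH3 P2=NH4
Op 6: best P0=- P1=NH3 P2=NH4
Op 7: best P0=- P1=NH3 P2=NH4
Op 8: best P0=- P1=NH3 P2=NH4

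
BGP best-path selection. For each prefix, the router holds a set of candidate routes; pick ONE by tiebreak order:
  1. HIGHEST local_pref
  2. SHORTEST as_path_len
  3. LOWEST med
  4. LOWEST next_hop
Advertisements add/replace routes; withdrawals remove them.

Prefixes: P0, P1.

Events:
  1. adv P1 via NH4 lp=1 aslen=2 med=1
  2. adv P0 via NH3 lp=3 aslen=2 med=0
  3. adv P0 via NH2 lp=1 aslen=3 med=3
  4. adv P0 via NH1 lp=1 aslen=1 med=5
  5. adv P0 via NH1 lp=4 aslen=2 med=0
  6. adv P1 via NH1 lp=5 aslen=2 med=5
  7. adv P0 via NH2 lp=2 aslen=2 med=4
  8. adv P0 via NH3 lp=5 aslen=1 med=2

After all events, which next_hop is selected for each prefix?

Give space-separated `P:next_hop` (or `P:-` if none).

Op 1: best P0=- P1=NH4
Op 2: best P0=NH3 P1=NH4
Op 3: best P0=NH3 P1=NH4
Op 4: best P0=NH3 P1=NH4
Op 5: best P0=NH1 P1=NH4
Op 6: best P0=NH1 P1=NH1
Op 7: best P0=NH1 P1=NH1
Op 8: best P0=NH3 P1=NH1

Answer: P0:NH3 P1:NH1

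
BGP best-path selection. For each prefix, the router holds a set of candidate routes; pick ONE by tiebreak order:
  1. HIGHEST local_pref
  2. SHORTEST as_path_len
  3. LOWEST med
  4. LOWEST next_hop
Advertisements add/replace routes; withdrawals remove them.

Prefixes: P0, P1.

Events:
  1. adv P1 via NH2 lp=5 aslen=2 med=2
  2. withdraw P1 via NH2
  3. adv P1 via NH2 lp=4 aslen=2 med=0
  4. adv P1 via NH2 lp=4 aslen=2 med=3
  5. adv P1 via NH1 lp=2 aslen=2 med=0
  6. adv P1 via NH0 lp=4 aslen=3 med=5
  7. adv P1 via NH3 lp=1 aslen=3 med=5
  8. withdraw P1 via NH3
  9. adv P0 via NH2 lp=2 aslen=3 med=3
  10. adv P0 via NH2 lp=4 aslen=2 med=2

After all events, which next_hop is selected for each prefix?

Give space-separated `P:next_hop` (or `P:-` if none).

Answer: P0:NH2 P1:NH2

Derivation:
Op 1: best P0=- P1=NH2
Op 2: best P0=- P1=-
Op 3: best P0=- P1=NH2
Op 4: best P0=- P1=NH2
Op 5: best P0=- P1=NH2
Op 6: best P0=- P1=NH2
Op 7: best P0=- P1=NH2
Op 8: best P0=- P1=NH2
Op 9: best P0=NH2 P1=NH2
Op 10: best P0=NH2 P1=NH2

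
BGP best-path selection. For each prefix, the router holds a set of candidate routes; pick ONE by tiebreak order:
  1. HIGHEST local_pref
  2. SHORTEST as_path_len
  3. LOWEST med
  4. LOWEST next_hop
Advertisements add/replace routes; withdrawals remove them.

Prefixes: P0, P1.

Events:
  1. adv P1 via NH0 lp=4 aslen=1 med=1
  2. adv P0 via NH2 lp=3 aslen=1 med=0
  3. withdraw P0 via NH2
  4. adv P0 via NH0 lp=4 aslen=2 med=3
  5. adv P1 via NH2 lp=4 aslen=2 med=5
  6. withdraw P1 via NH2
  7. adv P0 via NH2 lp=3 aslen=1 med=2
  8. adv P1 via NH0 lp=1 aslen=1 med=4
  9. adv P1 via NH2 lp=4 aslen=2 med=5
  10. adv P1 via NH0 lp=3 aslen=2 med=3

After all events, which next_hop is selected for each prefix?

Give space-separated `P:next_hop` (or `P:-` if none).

Op 1: best P0=- P1=NH0
Op 2: best P0=NH2 P1=NH0
Op 3: best P0=- P1=NH0
Op 4: best P0=NH0 P1=NH0
Op 5: best P0=NH0 P1=NH0
Op 6: best P0=NH0 P1=NH0
Op 7: best P0=NH0 P1=NH0
Op 8: best P0=NH0 P1=NH0
Op 9: best P0=NH0 P1=NH2
Op 10: best P0=NH0 P1=NH2

Answer: P0:NH0 P1:NH2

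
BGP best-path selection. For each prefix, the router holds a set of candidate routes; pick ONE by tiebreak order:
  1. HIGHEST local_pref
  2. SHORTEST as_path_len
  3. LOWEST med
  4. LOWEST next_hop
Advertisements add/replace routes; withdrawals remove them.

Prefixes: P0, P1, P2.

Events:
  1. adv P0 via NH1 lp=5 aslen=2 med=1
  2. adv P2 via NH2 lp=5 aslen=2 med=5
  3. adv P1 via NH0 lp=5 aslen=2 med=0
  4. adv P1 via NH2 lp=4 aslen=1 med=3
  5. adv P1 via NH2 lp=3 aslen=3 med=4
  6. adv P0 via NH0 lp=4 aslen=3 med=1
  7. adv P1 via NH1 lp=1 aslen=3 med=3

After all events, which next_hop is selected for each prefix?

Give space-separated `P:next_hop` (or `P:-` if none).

Answer: P0:NH1 P1:NH0 P2:NH2

Derivation:
Op 1: best P0=NH1 P1=- P2=-
Op 2: best P0=NH1 P1=- P2=NH2
Op 3: best P0=NH1 P1=NH0 P2=NH2
Op 4: best P0=NH1 P1=NH0 P2=NH2
Op 5: best P0=NH1 P1=NH0 P2=NH2
Op 6: best P0=NH1 P1=NH0 P2=NH2
Op 7: best P0=NH1 P1=NH0 P2=NH2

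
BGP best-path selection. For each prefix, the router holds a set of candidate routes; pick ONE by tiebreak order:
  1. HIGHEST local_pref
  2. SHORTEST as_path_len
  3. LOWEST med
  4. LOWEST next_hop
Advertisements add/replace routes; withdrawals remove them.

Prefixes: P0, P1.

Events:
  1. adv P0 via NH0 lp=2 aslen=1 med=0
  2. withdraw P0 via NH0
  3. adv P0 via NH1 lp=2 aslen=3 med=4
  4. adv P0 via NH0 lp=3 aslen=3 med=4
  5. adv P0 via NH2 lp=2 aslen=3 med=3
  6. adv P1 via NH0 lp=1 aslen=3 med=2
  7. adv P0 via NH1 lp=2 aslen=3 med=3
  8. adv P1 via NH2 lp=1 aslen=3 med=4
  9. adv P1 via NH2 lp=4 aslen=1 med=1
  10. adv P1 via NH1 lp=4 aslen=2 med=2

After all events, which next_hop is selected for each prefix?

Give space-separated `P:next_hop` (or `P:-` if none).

Answer: P0:NH0 P1:NH2

Derivation:
Op 1: best P0=NH0 P1=-
Op 2: best P0=- P1=-
Op 3: best P0=NH1 P1=-
Op 4: best P0=NH0 P1=-
Op 5: best P0=NH0 P1=-
Op 6: best P0=NH0 P1=NH0
Op 7: best P0=NH0 P1=NH0
Op 8: best P0=NH0 P1=NH0
Op 9: best P0=NH0 P1=NH2
Op 10: best P0=NH0 P1=NH2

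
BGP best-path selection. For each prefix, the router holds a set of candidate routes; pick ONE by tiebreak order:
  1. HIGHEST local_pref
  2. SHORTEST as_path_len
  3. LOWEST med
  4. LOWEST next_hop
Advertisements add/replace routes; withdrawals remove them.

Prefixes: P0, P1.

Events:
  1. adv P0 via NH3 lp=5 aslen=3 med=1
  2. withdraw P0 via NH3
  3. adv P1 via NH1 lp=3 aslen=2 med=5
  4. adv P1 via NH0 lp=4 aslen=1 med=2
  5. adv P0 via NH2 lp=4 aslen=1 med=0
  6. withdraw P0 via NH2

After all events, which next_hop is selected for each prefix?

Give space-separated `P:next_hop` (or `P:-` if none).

Op 1: best P0=NH3 P1=-
Op 2: best P0=- P1=-
Op 3: best P0=- P1=NH1
Op 4: best P0=- P1=NH0
Op 5: best P0=NH2 P1=NH0
Op 6: best P0=- P1=NH0

Answer: P0:- P1:NH0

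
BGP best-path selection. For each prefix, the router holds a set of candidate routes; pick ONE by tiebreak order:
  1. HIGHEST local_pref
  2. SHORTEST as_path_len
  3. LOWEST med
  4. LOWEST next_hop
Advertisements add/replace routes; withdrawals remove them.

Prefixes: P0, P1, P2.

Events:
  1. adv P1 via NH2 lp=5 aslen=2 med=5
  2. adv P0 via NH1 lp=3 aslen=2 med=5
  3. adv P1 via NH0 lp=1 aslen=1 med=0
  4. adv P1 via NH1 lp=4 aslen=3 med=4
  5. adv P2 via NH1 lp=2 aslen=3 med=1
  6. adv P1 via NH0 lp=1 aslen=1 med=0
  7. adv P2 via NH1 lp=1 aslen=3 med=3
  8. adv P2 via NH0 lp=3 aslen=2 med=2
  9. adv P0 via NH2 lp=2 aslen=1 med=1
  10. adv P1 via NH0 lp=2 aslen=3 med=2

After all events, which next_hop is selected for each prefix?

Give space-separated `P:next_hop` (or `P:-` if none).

Answer: P0:NH1 P1:NH2 P2:NH0

Derivation:
Op 1: best P0=- P1=NH2 P2=-
Op 2: best P0=NH1 P1=NH2 P2=-
Op 3: best P0=NH1 P1=NH2 P2=-
Op 4: best P0=NH1 P1=NH2 P2=-
Op 5: best P0=NH1 P1=NH2 P2=NH1
Op 6: best P0=NH1 P1=NH2 P2=NH1
Op 7: best P0=NH1 P1=NH2 P2=NH1
Op 8: best P0=NH1 P1=NH2 P2=NH0
Op 9: best P0=NH1 P1=NH2 P2=NH0
Op 10: best P0=NH1 P1=NH2 P2=NH0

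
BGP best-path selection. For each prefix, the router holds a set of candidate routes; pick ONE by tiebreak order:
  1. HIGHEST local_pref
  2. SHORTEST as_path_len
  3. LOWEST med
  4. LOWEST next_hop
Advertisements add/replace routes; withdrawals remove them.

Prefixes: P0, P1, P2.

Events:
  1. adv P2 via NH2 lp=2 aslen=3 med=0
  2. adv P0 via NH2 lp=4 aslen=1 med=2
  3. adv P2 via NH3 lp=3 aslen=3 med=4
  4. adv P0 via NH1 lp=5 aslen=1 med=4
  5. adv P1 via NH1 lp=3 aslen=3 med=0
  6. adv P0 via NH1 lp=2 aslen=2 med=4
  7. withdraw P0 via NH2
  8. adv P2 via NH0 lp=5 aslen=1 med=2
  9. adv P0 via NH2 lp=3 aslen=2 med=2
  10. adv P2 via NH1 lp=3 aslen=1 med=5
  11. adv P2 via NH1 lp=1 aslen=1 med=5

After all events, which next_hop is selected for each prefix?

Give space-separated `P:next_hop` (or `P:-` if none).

Op 1: best P0=- P1=- P2=NH2
Op 2: best P0=NH2 P1=- P2=NH2
Op 3: best P0=NH2 P1=- P2=NH3
Op 4: best P0=NH1 P1=- P2=NH3
Op 5: best P0=NH1 P1=NH1 P2=NH3
Op 6: best P0=NH2 P1=NH1 P2=NH3
Op 7: best P0=NH1 P1=NH1 P2=NH3
Op 8: best P0=NH1 P1=NH1 P2=NH0
Op 9: best P0=NH2 P1=NH1 P2=NH0
Op 10: best P0=NH2 P1=NH1 P2=NH0
Op 11: best P0=NH2 P1=NH1 P2=NH0

Answer: P0:NH2 P1:NH1 P2:NH0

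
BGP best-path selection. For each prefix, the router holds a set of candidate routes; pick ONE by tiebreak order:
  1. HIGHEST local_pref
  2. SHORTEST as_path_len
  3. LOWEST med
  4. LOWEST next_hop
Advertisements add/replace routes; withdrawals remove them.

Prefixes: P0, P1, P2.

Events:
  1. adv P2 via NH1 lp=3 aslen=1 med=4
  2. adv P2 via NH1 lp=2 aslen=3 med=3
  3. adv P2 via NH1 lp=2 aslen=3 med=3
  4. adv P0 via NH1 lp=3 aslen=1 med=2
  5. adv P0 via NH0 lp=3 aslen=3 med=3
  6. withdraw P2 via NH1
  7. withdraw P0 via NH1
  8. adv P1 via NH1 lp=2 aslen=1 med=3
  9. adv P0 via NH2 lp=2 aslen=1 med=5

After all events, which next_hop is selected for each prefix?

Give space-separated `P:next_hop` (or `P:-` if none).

Answer: P0:NH0 P1:NH1 P2:-

Derivation:
Op 1: best P0=- P1=- P2=NH1
Op 2: best P0=- P1=- P2=NH1
Op 3: best P0=- P1=- P2=NH1
Op 4: best P0=NH1 P1=- P2=NH1
Op 5: best P0=NH1 P1=- P2=NH1
Op 6: best P0=NH1 P1=- P2=-
Op 7: best P0=NH0 P1=- P2=-
Op 8: best P0=NH0 P1=NH1 P2=-
Op 9: best P0=NH0 P1=NH1 P2=-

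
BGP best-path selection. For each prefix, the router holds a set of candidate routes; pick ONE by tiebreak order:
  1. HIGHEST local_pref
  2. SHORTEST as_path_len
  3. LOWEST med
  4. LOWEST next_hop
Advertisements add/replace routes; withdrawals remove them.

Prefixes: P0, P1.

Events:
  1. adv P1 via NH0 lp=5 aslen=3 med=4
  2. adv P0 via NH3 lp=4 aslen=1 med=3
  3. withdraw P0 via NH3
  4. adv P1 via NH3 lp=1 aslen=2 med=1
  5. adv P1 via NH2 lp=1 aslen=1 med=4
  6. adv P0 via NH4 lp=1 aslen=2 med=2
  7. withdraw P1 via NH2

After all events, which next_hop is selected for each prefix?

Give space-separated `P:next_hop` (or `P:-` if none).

Op 1: best P0=- P1=NH0
Op 2: best P0=NH3 P1=NH0
Op 3: best P0=- P1=NH0
Op 4: best P0=- P1=NH0
Op 5: best P0=- P1=NH0
Op 6: best P0=NH4 P1=NH0
Op 7: best P0=NH4 P1=NH0

Answer: P0:NH4 P1:NH0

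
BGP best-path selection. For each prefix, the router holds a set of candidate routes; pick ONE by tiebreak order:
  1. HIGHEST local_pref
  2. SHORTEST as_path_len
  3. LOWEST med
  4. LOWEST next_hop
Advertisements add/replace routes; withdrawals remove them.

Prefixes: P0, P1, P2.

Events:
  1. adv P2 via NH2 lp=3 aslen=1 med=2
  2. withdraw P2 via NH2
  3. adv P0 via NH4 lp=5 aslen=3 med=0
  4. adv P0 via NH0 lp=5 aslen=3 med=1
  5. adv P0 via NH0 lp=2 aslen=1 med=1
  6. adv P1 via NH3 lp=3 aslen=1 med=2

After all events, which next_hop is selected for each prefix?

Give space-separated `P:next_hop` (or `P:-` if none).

Op 1: best P0=- P1=- P2=NH2
Op 2: best P0=- P1=- P2=-
Op 3: best P0=NH4 P1=- P2=-
Op 4: best P0=NH4 P1=- P2=-
Op 5: best P0=NH4 P1=- P2=-
Op 6: best P0=NH4 P1=NH3 P2=-

Answer: P0:NH4 P1:NH3 P2:-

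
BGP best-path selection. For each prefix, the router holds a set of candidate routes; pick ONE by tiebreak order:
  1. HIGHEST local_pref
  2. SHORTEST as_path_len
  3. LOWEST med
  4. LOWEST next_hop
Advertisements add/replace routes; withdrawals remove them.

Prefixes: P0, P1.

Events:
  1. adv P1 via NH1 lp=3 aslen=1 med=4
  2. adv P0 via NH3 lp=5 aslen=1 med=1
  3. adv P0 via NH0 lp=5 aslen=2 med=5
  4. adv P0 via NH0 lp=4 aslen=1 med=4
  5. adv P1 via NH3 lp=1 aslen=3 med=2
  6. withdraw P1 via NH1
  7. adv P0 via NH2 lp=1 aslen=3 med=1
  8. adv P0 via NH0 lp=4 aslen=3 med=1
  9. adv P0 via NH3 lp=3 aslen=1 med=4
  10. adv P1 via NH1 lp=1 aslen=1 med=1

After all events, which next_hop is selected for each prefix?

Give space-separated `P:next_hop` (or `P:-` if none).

Op 1: best P0=- P1=NH1
Op 2: best P0=NH3 P1=NH1
Op 3: best P0=NH3 P1=NH1
Op 4: best P0=NH3 P1=NH1
Op 5: best P0=NH3 P1=NH1
Op 6: best P0=NH3 P1=NH3
Op 7: best P0=NH3 P1=NH3
Op 8: best P0=NH3 P1=NH3
Op 9: best P0=NH0 P1=NH3
Op 10: best P0=NH0 P1=NH1

Answer: P0:NH0 P1:NH1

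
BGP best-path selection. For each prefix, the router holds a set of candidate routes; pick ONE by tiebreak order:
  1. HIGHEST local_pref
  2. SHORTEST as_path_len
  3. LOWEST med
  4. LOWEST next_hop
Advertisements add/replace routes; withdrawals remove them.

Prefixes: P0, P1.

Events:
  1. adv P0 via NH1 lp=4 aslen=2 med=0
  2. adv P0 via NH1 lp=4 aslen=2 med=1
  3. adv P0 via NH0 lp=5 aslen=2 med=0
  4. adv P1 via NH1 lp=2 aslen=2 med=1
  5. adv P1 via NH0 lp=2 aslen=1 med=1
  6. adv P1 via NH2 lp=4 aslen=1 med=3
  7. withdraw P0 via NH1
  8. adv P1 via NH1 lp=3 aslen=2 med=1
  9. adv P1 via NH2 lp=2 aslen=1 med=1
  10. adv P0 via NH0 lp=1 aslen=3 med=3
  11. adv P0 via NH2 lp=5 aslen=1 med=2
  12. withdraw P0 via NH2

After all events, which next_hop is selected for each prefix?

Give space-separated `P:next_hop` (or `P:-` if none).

Op 1: best P0=NH1 P1=-
Op 2: best P0=NH1 P1=-
Op 3: best P0=NH0 P1=-
Op 4: best P0=NH0 P1=NH1
Op 5: best P0=NH0 P1=NH0
Op 6: best P0=NH0 P1=NH2
Op 7: best P0=NH0 P1=NH2
Op 8: best P0=NH0 P1=NH2
Op 9: best P0=NH0 P1=NH1
Op 10: best P0=NH0 P1=NH1
Op 11: best P0=NH2 P1=NH1
Op 12: best P0=NH0 P1=NH1

Answer: P0:NH0 P1:NH1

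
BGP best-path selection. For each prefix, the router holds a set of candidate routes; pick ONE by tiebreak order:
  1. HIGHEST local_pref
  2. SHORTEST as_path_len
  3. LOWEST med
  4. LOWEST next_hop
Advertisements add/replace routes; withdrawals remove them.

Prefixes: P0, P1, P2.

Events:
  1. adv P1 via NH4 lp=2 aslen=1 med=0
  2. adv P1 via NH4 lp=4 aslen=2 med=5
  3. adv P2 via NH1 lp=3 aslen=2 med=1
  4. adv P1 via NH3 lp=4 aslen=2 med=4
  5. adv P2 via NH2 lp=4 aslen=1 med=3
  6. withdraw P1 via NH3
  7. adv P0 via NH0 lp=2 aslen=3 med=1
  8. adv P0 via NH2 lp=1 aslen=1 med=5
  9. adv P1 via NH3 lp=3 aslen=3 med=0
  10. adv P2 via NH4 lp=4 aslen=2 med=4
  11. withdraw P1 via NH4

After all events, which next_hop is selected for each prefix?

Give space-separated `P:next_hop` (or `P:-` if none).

Op 1: best P0=- P1=NH4 P2=-
Op 2: best P0=- P1=NH4 P2=-
Op 3: best P0=- P1=NH4 P2=NH1
Op 4: best P0=- P1=NH3 P2=NH1
Op 5: best P0=- P1=NH3 P2=NH2
Op 6: best P0=- P1=NH4 P2=NH2
Op 7: best P0=NH0 P1=NH4 P2=NH2
Op 8: best P0=NH0 P1=NH4 P2=NH2
Op 9: best P0=NH0 P1=NH4 P2=NH2
Op 10: best P0=NH0 P1=NH4 P2=NH2
Op 11: best P0=NH0 P1=NH3 P2=NH2

Answer: P0:NH0 P1:NH3 P2:NH2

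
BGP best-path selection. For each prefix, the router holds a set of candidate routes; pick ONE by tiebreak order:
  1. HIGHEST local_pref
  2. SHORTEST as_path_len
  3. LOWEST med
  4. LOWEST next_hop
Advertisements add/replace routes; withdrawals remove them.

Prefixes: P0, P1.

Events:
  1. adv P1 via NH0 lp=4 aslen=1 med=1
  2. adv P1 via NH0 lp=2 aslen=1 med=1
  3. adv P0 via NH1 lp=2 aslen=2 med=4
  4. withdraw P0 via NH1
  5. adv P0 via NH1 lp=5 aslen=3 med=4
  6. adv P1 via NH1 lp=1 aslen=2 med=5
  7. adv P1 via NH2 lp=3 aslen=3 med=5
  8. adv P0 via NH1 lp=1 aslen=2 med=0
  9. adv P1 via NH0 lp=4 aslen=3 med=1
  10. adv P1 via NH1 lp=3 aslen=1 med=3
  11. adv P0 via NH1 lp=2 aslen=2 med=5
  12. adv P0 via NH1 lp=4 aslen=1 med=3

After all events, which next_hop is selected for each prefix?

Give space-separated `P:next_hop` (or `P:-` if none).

Op 1: best P0=- P1=NH0
Op 2: best P0=- P1=NH0
Op 3: best P0=NH1 P1=NH0
Op 4: best P0=- P1=NH0
Op 5: best P0=NH1 P1=NH0
Op 6: best P0=NH1 P1=NH0
Op 7: best P0=NH1 P1=NH2
Op 8: best P0=NH1 P1=NH2
Op 9: best P0=NH1 P1=NH0
Op 10: best P0=NH1 P1=NH0
Op 11: best P0=NH1 P1=NH0
Op 12: best P0=NH1 P1=NH0

Answer: P0:NH1 P1:NH0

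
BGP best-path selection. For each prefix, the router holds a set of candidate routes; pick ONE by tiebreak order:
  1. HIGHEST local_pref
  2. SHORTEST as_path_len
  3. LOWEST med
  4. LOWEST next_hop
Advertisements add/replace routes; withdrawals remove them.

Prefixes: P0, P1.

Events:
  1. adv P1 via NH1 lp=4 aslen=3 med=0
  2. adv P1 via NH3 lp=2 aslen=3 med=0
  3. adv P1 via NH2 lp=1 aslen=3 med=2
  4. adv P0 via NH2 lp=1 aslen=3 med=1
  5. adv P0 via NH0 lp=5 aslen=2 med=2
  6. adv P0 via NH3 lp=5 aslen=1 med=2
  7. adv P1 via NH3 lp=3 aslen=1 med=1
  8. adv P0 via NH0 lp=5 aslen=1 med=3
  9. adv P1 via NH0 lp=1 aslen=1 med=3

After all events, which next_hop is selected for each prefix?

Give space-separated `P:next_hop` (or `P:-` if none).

Answer: P0:NH3 P1:NH1

Derivation:
Op 1: best P0=- P1=NH1
Op 2: best P0=- P1=NH1
Op 3: best P0=- P1=NH1
Op 4: best P0=NH2 P1=NH1
Op 5: best P0=NH0 P1=NH1
Op 6: best P0=NH3 P1=NH1
Op 7: best P0=NH3 P1=NH1
Op 8: best P0=NH3 P1=NH1
Op 9: best P0=NH3 P1=NH1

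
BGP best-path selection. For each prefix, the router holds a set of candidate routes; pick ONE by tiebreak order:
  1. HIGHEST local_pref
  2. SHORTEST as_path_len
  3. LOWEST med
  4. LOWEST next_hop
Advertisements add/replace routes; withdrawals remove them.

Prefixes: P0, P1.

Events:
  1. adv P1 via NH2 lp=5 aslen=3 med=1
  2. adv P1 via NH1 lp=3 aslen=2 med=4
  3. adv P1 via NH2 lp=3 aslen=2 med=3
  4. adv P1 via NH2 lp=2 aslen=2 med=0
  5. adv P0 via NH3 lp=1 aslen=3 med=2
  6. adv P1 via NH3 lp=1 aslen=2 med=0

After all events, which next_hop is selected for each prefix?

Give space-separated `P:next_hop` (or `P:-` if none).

Answer: P0:NH3 P1:NH1

Derivation:
Op 1: best P0=- P1=NH2
Op 2: best P0=- P1=NH2
Op 3: best P0=- P1=NH2
Op 4: best P0=- P1=NH1
Op 5: best P0=NH3 P1=NH1
Op 6: best P0=NH3 P1=NH1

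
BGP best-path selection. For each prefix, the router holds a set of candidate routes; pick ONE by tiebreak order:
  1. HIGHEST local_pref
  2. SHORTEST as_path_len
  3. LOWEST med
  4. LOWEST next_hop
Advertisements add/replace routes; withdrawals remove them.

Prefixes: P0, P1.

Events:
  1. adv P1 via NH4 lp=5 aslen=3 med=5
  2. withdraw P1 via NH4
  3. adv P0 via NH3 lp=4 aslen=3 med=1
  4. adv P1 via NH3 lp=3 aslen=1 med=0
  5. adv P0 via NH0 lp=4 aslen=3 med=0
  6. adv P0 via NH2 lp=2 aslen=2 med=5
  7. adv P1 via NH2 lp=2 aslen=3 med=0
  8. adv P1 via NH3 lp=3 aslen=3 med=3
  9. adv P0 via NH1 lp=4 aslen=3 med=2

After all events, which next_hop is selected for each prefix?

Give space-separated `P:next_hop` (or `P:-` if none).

Answer: P0:NH0 P1:NH3

Derivation:
Op 1: best P0=- P1=NH4
Op 2: best P0=- P1=-
Op 3: best P0=NH3 P1=-
Op 4: best P0=NH3 P1=NH3
Op 5: best P0=NH0 P1=NH3
Op 6: best P0=NH0 P1=NH3
Op 7: best P0=NH0 P1=NH3
Op 8: best P0=NH0 P1=NH3
Op 9: best P0=NH0 P1=NH3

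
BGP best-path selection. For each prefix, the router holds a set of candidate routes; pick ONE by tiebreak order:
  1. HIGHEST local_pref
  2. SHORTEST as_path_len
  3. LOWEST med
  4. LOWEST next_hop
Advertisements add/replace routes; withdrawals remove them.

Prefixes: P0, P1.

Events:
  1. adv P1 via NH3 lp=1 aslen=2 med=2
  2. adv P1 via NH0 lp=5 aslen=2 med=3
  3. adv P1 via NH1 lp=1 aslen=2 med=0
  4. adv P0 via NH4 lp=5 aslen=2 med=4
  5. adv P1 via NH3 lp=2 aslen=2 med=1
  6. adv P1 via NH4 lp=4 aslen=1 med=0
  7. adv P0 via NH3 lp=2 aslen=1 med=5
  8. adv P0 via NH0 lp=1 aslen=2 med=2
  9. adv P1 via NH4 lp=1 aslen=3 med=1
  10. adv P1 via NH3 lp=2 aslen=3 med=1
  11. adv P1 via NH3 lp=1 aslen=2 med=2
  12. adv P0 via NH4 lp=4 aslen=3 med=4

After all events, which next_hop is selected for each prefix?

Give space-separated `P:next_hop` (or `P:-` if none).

Answer: P0:NH4 P1:NH0

Derivation:
Op 1: best P0=- P1=NH3
Op 2: best P0=- P1=NH0
Op 3: best P0=- P1=NH0
Op 4: best P0=NH4 P1=NH0
Op 5: best P0=NH4 P1=NH0
Op 6: best P0=NH4 P1=NH0
Op 7: best P0=NH4 P1=NH0
Op 8: best P0=NH4 P1=NH0
Op 9: best P0=NH4 P1=NH0
Op 10: best P0=NH4 P1=NH0
Op 11: best P0=NH4 P1=NH0
Op 12: best P0=NH4 P1=NH0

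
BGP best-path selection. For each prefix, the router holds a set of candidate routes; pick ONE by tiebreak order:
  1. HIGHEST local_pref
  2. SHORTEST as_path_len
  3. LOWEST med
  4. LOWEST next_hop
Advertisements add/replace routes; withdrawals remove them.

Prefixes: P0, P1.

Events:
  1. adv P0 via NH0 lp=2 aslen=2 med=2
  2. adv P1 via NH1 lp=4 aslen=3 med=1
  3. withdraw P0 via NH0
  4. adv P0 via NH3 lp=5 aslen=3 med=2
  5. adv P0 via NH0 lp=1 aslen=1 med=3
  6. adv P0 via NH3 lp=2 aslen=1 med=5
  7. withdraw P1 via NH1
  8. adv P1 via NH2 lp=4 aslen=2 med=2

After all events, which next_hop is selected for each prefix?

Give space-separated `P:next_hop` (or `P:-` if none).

Answer: P0:NH3 P1:NH2

Derivation:
Op 1: best P0=NH0 P1=-
Op 2: best P0=NH0 P1=NH1
Op 3: best P0=- P1=NH1
Op 4: best P0=NH3 P1=NH1
Op 5: best P0=NH3 P1=NH1
Op 6: best P0=NH3 P1=NH1
Op 7: best P0=NH3 P1=-
Op 8: best P0=NH3 P1=NH2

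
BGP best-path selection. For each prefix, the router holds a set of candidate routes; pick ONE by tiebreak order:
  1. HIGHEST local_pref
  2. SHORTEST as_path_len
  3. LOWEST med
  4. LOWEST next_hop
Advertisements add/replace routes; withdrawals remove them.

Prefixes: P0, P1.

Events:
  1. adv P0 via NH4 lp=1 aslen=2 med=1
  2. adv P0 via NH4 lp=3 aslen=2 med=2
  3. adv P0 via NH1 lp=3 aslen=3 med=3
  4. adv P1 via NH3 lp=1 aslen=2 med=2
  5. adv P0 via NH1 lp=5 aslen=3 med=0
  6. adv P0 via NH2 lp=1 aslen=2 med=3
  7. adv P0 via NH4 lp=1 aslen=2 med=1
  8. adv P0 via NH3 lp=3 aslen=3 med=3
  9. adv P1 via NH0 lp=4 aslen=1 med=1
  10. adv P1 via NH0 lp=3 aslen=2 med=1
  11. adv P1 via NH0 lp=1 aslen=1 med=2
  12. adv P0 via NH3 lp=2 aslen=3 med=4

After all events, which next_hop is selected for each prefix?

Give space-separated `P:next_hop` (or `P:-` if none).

Answer: P0:NH1 P1:NH0

Derivation:
Op 1: best P0=NH4 P1=-
Op 2: best P0=NH4 P1=-
Op 3: best P0=NH4 P1=-
Op 4: best P0=NH4 P1=NH3
Op 5: best P0=NH1 P1=NH3
Op 6: best P0=NH1 P1=NH3
Op 7: best P0=NH1 P1=NH3
Op 8: best P0=NH1 P1=NH3
Op 9: best P0=NH1 P1=NH0
Op 10: best P0=NH1 P1=NH0
Op 11: best P0=NH1 P1=NH0
Op 12: best P0=NH1 P1=NH0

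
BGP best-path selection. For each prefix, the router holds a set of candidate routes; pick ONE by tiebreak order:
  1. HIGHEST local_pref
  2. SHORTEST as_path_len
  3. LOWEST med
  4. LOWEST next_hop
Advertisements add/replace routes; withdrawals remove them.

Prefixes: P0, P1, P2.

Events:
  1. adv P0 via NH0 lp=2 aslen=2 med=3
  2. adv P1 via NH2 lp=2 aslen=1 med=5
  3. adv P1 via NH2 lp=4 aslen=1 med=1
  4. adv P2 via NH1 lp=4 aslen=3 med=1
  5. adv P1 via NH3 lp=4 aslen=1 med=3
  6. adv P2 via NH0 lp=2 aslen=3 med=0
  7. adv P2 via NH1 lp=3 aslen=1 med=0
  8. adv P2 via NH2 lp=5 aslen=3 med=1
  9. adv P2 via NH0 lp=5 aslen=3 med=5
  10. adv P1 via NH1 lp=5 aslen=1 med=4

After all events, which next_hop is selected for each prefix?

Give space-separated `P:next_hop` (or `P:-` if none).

Answer: P0:NH0 P1:NH1 P2:NH2

Derivation:
Op 1: best P0=NH0 P1=- P2=-
Op 2: best P0=NH0 P1=NH2 P2=-
Op 3: best P0=NH0 P1=NH2 P2=-
Op 4: best P0=NH0 P1=NH2 P2=NH1
Op 5: best P0=NH0 P1=NH2 P2=NH1
Op 6: best P0=NH0 P1=NH2 P2=NH1
Op 7: best P0=NH0 P1=NH2 P2=NH1
Op 8: best P0=NH0 P1=NH2 P2=NH2
Op 9: best P0=NH0 P1=NH2 P2=NH2
Op 10: best P0=NH0 P1=NH1 P2=NH2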